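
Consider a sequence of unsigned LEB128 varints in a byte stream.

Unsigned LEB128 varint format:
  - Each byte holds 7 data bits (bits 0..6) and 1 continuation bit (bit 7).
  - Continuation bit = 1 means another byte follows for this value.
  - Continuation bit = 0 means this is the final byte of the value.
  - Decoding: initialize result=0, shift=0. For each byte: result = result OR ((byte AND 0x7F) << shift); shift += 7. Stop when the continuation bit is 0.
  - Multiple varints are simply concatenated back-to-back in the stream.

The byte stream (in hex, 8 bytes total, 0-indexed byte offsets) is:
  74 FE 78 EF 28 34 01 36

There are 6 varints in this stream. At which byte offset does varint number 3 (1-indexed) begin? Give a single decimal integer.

  byte[0]=0x74 cont=0 payload=0x74=116: acc |= 116<<0 -> acc=116 shift=7 [end]
Varint 1: bytes[0:1] = 74 -> value 116 (1 byte(s))
  byte[1]=0xFE cont=1 payload=0x7E=126: acc |= 126<<0 -> acc=126 shift=7
  byte[2]=0x78 cont=0 payload=0x78=120: acc |= 120<<7 -> acc=15486 shift=14 [end]
Varint 2: bytes[1:3] = FE 78 -> value 15486 (2 byte(s))
  byte[3]=0xEF cont=1 payload=0x6F=111: acc |= 111<<0 -> acc=111 shift=7
  byte[4]=0x28 cont=0 payload=0x28=40: acc |= 40<<7 -> acc=5231 shift=14 [end]
Varint 3: bytes[3:5] = EF 28 -> value 5231 (2 byte(s))
  byte[5]=0x34 cont=0 payload=0x34=52: acc |= 52<<0 -> acc=52 shift=7 [end]
Varint 4: bytes[5:6] = 34 -> value 52 (1 byte(s))
  byte[6]=0x01 cont=0 payload=0x01=1: acc |= 1<<0 -> acc=1 shift=7 [end]
Varint 5: bytes[6:7] = 01 -> value 1 (1 byte(s))
  byte[7]=0x36 cont=0 payload=0x36=54: acc |= 54<<0 -> acc=54 shift=7 [end]
Varint 6: bytes[7:8] = 36 -> value 54 (1 byte(s))

Answer: 3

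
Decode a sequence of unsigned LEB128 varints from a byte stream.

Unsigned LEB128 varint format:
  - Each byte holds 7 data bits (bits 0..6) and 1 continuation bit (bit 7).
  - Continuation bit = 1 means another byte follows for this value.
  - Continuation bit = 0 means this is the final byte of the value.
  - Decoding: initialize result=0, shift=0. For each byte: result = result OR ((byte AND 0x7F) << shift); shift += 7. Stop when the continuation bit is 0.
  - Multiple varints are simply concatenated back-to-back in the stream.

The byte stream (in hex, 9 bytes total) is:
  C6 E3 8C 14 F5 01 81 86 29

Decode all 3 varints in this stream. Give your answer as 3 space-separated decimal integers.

Answer: 42152390 245 672513

Derivation:
  byte[0]=0xC6 cont=1 payload=0x46=70: acc |= 70<<0 -> acc=70 shift=7
  byte[1]=0xE3 cont=1 payload=0x63=99: acc |= 99<<7 -> acc=12742 shift=14
  byte[2]=0x8C cont=1 payload=0x0C=12: acc |= 12<<14 -> acc=209350 shift=21
  byte[3]=0x14 cont=0 payload=0x14=20: acc |= 20<<21 -> acc=42152390 shift=28 [end]
Varint 1: bytes[0:4] = C6 E3 8C 14 -> value 42152390 (4 byte(s))
  byte[4]=0xF5 cont=1 payload=0x75=117: acc |= 117<<0 -> acc=117 shift=7
  byte[5]=0x01 cont=0 payload=0x01=1: acc |= 1<<7 -> acc=245 shift=14 [end]
Varint 2: bytes[4:6] = F5 01 -> value 245 (2 byte(s))
  byte[6]=0x81 cont=1 payload=0x01=1: acc |= 1<<0 -> acc=1 shift=7
  byte[7]=0x86 cont=1 payload=0x06=6: acc |= 6<<7 -> acc=769 shift=14
  byte[8]=0x29 cont=0 payload=0x29=41: acc |= 41<<14 -> acc=672513 shift=21 [end]
Varint 3: bytes[6:9] = 81 86 29 -> value 672513 (3 byte(s))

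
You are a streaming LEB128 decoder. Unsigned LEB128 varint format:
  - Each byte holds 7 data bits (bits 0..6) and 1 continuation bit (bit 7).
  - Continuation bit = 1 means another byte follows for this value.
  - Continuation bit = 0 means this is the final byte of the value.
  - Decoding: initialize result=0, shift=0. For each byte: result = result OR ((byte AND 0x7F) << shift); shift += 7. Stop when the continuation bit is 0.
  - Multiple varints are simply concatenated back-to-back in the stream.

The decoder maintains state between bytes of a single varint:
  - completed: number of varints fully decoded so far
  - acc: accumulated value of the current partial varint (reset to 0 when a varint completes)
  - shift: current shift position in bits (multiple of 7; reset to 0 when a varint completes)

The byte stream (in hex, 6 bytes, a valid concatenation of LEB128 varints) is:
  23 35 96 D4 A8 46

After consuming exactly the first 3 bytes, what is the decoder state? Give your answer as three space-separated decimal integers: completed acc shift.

byte[0]=0x23 cont=0 payload=0x23: varint #1 complete (value=35); reset -> completed=1 acc=0 shift=0
byte[1]=0x35 cont=0 payload=0x35: varint #2 complete (value=53); reset -> completed=2 acc=0 shift=0
byte[2]=0x96 cont=1 payload=0x16: acc |= 22<<0 -> completed=2 acc=22 shift=7

Answer: 2 22 7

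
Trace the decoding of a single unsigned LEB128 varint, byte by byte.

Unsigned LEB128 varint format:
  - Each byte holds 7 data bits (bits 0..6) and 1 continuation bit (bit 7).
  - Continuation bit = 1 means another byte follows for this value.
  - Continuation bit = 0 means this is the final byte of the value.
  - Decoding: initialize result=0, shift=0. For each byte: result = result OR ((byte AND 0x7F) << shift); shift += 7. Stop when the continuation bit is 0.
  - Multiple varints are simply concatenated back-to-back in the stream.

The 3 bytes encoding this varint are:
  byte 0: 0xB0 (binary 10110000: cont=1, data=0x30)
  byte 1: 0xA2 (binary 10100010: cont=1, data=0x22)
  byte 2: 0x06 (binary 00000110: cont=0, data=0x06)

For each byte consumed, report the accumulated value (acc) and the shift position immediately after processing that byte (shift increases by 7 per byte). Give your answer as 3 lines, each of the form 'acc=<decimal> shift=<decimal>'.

Answer: acc=48 shift=7
acc=4400 shift=14
acc=102704 shift=21

Derivation:
byte 0=0xB0: payload=0x30=48, contrib = 48<<0 = 48; acc -> 48, shift -> 7
byte 1=0xA2: payload=0x22=34, contrib = 34<<7 = 4352; acc -> 4400, shift -> 14
byte 2=0x06: payload=0x06=6, contrib = 6<<14 = 98304; acc -> 102704, shift -> 21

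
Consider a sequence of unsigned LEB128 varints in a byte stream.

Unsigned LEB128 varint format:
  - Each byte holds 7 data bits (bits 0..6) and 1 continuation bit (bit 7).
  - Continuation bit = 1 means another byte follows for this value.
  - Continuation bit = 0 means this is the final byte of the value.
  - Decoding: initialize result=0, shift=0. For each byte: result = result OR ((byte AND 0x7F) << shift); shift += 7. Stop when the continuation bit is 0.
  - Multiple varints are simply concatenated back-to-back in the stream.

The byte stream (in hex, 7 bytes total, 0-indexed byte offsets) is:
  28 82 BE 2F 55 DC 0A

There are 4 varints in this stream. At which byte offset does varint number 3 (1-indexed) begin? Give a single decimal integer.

Answer: 4

Derivation:
  byte[0]=0x28 cont=0 payload=0x28=40: acc |= 40<<0 -> acc=40 shift=7 [end]
Varint 1: bytes[0:1] = 28 -> value 40 (1 byte(s))
  byte[1]=0x82 cont=1 payload=0x02=2: acc |= 2<<0 -> acc=2 shift=7
  byte[2]=0xBE cont=1 payload=0x3E=62: acc |= 62<<7 -> acc=7938 shift=14
  byte[3]=0x2F cont=0 payload=0x2F=47: acc |= 47<<14 -> acc=777986 shift=21 [end]
Varint 2: bytes[1:4] = 82 BE 2F -> value 777986 (3 byte(s))
  byte[4]=0x55 cont=0 payload=0x55=85: acc |= 85<<0 -> acc=85 shift=7 [end]
Varint 3: bytes[4:5] = 55 -> value 85 (1 byte(s))
  byte[5]=0xDC cont=1 payload=0x5C=92: acc |= 92<<0 -> acc=92 shift=7
  byte[6]=0x0A cont=0 payload=0x0A=10: acc |= 10<<7 -> acc=1372 shift=14 [end]
Varint 4: bytes[5:7] = DC 0A -> value 1372 (2 byte(s))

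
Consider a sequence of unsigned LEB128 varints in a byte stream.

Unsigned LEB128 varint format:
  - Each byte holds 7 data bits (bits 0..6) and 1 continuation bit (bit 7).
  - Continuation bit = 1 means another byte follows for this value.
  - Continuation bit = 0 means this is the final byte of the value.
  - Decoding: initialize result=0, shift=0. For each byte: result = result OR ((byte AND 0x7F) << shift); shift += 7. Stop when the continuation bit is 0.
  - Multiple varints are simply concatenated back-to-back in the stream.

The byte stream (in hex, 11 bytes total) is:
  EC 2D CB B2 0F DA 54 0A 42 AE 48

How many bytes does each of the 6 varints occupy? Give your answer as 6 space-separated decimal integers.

Answer: 2 3 2 1 1 2

Derivation:
  byte[0]=0xEC cont=1 payload=0x6C=108: acc |= 108<<0 -> acc=108 shift=7
  byte[1]=0x2D cont=0 payload=0x2D=45: acc |= 45<<7 -> acc=5868 shift=14 [end]
Varint 1: bytes[0:2] = EC 2D -> value 5868 (2 byte(s))
  byte[2]=0xCB cont=1 payload=0x4B=75: acc |= 75<<0 -> acc=75 shift=7
  byte[3]=0xB2 cont=1 payload=0x32=50: acc |= 50<<7 -> acc=6475 shift=14
  byte[4]=0x0F cont=0 payload=0x0F=15: acc |= 15<<14 -> acc=252235 shift=21 [end]
Varint 2: bytes[2:5] = CB B2 0F -> value 252235 (3 byte(s))
  byte[5]=0xDA cont=1 payload=0x5A=90: acc |= 90<<0 -> acc=90 shift=7
  byte[6]=0x54 cont=0 payload=0x54=84: acc |= 84<<7 -> acc=10842 shift=14 [end]
Varint 3: bytes[5:7] = DA 54 -> value 10842 (2 byte(s))
  byte[7]=0x0A cont=0 payload=0x0A=10: acc |= 10<<0 -> acc=10 shift=7 [end]
Varint 4: bytes[7:8] = 0A -> value 10 (1 byte(s))
  byte[8]=0x42 cont=0 payload=0x42=66: acc |= 66<<0 -> acc=66 shift=7 [end]
Varint 5: bytes[8:9] = 42 -> value 66 (1 byte(s))
  byte[9]=0xAE cont=1 payload=0x2E=46: acc |= 46<<0 -> acc=46 shift=7
  byte[10]=0x48 cont=0 payload=0x48=72: acc |= 72<<7 -> acc=9262 shift=14 [end]
Varint 6: bytes[9:11] = AE 48 -> value 9262 (2 byte(s))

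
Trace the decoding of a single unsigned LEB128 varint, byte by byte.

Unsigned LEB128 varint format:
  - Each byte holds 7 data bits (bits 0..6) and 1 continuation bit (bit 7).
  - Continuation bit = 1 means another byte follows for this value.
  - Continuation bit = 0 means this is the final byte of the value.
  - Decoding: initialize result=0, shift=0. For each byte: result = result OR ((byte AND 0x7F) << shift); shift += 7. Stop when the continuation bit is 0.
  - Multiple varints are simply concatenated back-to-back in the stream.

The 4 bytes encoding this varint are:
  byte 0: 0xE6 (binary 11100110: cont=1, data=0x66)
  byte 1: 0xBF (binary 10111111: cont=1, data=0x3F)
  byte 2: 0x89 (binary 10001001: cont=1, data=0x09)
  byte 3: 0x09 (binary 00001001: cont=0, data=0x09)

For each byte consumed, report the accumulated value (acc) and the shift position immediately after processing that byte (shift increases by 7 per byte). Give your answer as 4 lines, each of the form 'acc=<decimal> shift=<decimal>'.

byte 0=0xE6: payload=0x66=102, contrib = 102<<0 = 102; acc -> 102, shift -> 7
byte 1=0xBF: payload=0x3F=63, contrib = 63<<7 = 8064; acc -> 8166, shift -> 14
byte 2=0x89: payload=0x09=9, contrib = 9<<14 = 147456; acc -> 155622, shift -> 21
byte 3=0x09: payload=0x09=9, contrib = 9<<21 = 18874368; acc -> 19029990, shift -> 28

Answer: acc=102 shift=7
acc=8166 shift=14
acc=155622 shift=21
acc=19029990 shift=28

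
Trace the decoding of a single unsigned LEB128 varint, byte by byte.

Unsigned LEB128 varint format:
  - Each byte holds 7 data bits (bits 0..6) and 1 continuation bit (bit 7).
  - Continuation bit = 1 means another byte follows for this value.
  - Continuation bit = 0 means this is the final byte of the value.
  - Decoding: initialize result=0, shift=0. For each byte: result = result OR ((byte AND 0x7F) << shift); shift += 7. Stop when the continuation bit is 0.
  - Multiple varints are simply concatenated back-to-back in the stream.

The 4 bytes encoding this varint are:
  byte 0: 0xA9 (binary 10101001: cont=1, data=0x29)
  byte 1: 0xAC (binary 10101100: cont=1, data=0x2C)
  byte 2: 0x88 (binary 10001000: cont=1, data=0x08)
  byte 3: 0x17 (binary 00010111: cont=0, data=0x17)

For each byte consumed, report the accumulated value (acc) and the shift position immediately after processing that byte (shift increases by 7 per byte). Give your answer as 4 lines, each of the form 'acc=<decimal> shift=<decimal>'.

Answer: acc=41 shift=7
acc=5673 shift=14
acc=136745 shift=21
acc=48371241 shift=28

Derivation:
byte 0=0xA9: payload=0x29=41, contrib = 41<<0 = 41; acc -> 41, shift -> 7
byte 1=0xAC: payload=0x2C=44, contrib = 44<<7 = 5632; acc -> 5673, shift -> 14
byte 2=0x88: payload=0x08=8, contrib = 8<<14 = 131072; acc -> 136745, shift -> 21
byte 3=0x17: payload=0x17=23, contrib = 23<<21 = 48234496; acc -> 48371241, shift -> 28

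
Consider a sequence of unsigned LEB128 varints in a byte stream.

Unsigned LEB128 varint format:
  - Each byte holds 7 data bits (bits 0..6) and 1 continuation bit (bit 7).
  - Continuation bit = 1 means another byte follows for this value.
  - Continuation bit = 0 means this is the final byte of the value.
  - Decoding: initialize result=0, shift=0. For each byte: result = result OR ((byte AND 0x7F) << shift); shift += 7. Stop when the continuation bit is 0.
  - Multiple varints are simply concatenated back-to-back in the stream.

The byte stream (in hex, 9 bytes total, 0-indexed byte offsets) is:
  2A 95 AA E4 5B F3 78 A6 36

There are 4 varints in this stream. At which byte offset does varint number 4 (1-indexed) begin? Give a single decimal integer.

  byte[0]=0x2A cont=0 payload=0x2A=42: acc |= 42<<0 -> acc=42 shift=7 [end]
Varint 1: bytes[0:1] = 2A -> value 42 (1 byte(s))
  byte[1]=0x95 cont=1 payload=0x15=21: acc |= 21<<0 -> acc=21 shift=7
  byte[2]=0xAA cont=1 payload=0x2A=42: acc |= 42<<7 -> acc=5397 shift=14
  byte[3]=0xE4 cont=1 payload=0x64=100: acc |= 100<<14 -> acc=1643797 shift=21
  byte[4]=0x5B cont=0 payload=0x5B=91: acc |= 91<<21 -> acc=192484629 shift=28 [end]
Varint 2: bytes[1:5] = 95 AA E4 5B -> value 192484629 (4 byte(s))
  byte[5]=0xF3 cont=1 payload=0x73=115: acc |= 115<<0 -> acc=115 shift=7
  byte[6]=0x78 cont=0 payload=0x78=120: acc |= 120<<7 -> acc=15475 shift=14 [end]
Varint 3: bytes[5:7] = F3 78 -> value 15475 (2 byte(s))
  byte[7]=0xA6 cont=1 payload=0x26=38: acc |= 38<<0 -> acc=38 shift=7
  byte[8]=0x36 cont=0 payload=0x36=54: acc |= 54<<7 -> acc=6950 shift=14 [end]
Varint 4: bytes[7:9] = A6 36 -> value 6950 (2 byte(s))

Answer: 7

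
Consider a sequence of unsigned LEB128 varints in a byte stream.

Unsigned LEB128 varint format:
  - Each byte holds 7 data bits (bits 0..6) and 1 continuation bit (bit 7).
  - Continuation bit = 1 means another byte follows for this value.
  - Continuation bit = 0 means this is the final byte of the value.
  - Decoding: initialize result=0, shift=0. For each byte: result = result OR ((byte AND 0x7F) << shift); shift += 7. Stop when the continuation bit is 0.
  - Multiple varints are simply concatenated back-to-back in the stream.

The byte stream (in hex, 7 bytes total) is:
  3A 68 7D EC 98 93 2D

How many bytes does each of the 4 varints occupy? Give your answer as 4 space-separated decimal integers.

  byte[0]=0x3A cont=0 payload=0x3A=58: acc |= 58<<0 -> acc=58 shift=7 [end]
Varint 1: bytes[0:1] = 3A -> value 58 (1 byte(s))
  byte[1]=0x68 cont=0 payload=0x68=104: acc |= 104<<0 -> acc=104 shift=7 [end]
Varint 2: bytes[1:2] = 68 -> value 104 (1 byte(s))
  byte[2]=0x7D cont=0 payload=0x7D=125: acc |= 125<<0 -> acc=125 shift=7 [end]
Varint 3: bytes[2:3] = 7D -> value 125 (1 byte(s))
  byte[3]=0xEC cont=1 payload=0x6C=108: acc |= 108<<0 -> acc=108 shift=7
  byte[4]=0x98 cont=1 payload=0x18=24: acc |= 24<<7 -> acc=3180 shift=14
  byte[5]=0x93 cont=1 payload=0x13=19: acc |= 19<<14 -> acc=314476 shift=21
  byte[6]=0x2D cont=0 payload=0x2D=45: acc |= 45<<21 -> acc=94686316 shift=28 [end]
Varint 4: bytes[3:7] = EC 98 93 2D -> value 94686316 (4 byte(s))

Answer: 1 1 1 4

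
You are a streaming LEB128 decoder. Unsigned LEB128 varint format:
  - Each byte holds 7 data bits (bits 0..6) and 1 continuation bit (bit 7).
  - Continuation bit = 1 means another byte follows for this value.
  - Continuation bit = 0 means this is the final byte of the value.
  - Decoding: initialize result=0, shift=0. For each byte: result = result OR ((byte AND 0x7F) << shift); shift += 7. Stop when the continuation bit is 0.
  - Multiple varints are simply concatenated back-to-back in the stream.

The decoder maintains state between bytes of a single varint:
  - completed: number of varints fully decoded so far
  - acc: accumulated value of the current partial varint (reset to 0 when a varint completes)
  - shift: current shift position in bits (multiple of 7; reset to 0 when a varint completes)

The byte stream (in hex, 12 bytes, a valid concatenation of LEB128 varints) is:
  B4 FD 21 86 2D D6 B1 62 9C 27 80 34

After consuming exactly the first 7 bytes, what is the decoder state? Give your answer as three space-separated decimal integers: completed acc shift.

byte[0]=0xB4 cont=1 payload=0x34: acc |= 52<<0 -> completed=0 acc=52 shift=7
byte[1]=0xFD cont=1 payload=0x7D: acc |= 125<<7 -> completed=0 acc=16052 shift=14
byte[2]=0x21 cont=0 payload=0x21: varint #1 complete (value=556724); reset -> completed=1 acc=0 shift=0
byte[3]=0x86 cont=1 payload=0x06: acc |= 6<<0 -> completed=1 acc=6 shift=7
byte[4]=0x2D cont=0 payload=0x2D: varint #2 complete (value=5766); reset -> completed=2 acc=0 shift=0
byte[5]=0xD6 cont=1 payload=0x56: acc |= 86<<0 -> completed=2 acc=86 shift=7
byte[6]=0xB1 cont=1 payload=0x31: acc |= 49<<7 -> completed=2 acc=6358 shift=14

Answer: 2 6358 14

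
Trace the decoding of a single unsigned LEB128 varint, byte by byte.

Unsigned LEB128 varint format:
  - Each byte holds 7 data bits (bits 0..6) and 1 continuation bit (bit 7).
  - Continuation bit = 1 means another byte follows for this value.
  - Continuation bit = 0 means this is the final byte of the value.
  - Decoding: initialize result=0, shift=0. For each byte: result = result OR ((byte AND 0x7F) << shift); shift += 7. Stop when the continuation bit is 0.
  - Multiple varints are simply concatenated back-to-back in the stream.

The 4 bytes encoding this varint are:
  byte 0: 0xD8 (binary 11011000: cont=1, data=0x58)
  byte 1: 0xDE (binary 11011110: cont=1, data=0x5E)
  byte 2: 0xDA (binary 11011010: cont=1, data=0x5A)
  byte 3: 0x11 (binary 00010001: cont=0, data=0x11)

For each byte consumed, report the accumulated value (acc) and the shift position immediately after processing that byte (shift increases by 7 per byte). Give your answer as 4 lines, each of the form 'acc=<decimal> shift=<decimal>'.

Answer: acc=88 shift=7
acc=12120 shift=14
acc=1486680 shift=21
acc=37138264 shift=28

Derivation:
byte 0=0xD8: payload=0x58=88, contrib = 88<<0 = 88; acc -> 88, shift -> 7
byte 1=0xDE: payload=0x5E=94, contrib = 94<<7 = 12032; acc -> 12120, shift -> 14
byte 2=0xDA: payload=0x5A=90, contrib = 90<<14 = 1474560; acc -> 1486680, shift -> 21
byte 3=0x11: payload=0x11=17, contrib = 17<<21 = 35651584; acc -> 37138264, shift -> 28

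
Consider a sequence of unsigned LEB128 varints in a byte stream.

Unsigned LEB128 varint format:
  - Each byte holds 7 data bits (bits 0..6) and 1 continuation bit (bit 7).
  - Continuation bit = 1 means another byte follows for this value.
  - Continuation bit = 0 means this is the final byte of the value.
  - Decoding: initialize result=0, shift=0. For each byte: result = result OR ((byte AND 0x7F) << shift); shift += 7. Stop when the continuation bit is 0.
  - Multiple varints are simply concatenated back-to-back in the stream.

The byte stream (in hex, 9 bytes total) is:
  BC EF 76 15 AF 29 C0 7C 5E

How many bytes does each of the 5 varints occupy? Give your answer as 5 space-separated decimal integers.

Answer: 3 1 2 2 1

Derivation:
  byte[0]=0xBC cont=1 payload=0x3C=60: acc |= 60<<0 -> acc=60 shift=7
  byte[1]=0xEF cont=1 payload=0x6F=111: acc |= 111<<7 -> acc=14268 shift=14
  byte[2]=0x76 cont=0 payload=0x76=118: acc |= 118<<14 -> acc=1947580 shift=21 [end]
Varint 1: bytes[0:3] = BC EF 76 -> value 1947580 (3 byte(s))
  byte[3]=0x15 cont=0 payload=0x15=21: acc |= 21<<0 -> acc=21 shift=7 [end]
Varint 2: bytes[3:4] = 15 -> value 21 (1 byte(s))
  byte[4]=0xAF cont=1 payload=0x2F=47: acc |= 47<<0 -> acc=47 shift=7
  byte[5]=0x29 cont=0 payload=0x29=41: acc |= 41<<7 -> acc=5295 shift=14 [end]
Varint 3: bytes[4:6] = AF 29 -> value 5295 (2 byte(s))
  byte[6]=0xC0 cont=1 payload=0x40=64: acc |= 64<<0 -> acc=64 shift=7
  byte[7]=0x7C cont=0 payload=0x7C=124: acc |= 124<<7 -> acc=15936 shift=14 [end]
Varint 4: bytes[6:8] = C0 7C -> value 15936 (2 byte(s))
  byte[8]=0x5E cont=0 payload=0x5E=94: acc |= 94<<0 -> acc=94 shift=7 [end]
Varint 5: bytes[8:9] = 5E -> value 94 (1 byte(s))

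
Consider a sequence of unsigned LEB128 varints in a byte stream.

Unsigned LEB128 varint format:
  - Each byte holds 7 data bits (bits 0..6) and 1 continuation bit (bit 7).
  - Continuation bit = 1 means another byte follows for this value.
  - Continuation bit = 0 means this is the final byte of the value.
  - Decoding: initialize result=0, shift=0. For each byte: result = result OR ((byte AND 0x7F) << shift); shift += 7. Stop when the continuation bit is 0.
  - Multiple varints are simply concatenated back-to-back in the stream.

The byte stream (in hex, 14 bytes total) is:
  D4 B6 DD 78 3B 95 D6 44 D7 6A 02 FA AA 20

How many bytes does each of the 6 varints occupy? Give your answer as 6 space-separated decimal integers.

  byte[0]=0xD4 cont=1 payload=0x54=84: acc |= 84<<0 -> acc=84 shift=7
  byte[1]=0xB6 cont=1 payload=0x36=54: acc |= 54<<7 -> acc=6996 shift=14
  byte[2]=0xDD cont=1 payload=0x5D=93: acc |= 93<<14 -> acc=1530708 shift=21
  byte[3]=0x78 cont=0 payload=0x78=120: acc |= 120<<21 -> acc=253188948 shift=28 [end]
Varint 1: bytes[0:4] = D4 B6 DD 78 -> value 253188948 (4 byte(s))
  byte[4]=0x3B cont=0 payload=0x3B=59: acc |= 59<<0 -> acc=59 shift=7 [end]
Varint 2: bytes[4:5] = 3B -> value 59 (1 byte(s))
  byte[5]=0x95 cont=1 payload=0x15=21: acc |= 21<<0 -> acc=21 shift=7
  byte[6]=0xD6 cont=1 payload=0x56=86: acc |= 86<<7 -> acc=11029 shift=14
  byte[7]=0x44 cont=0 payload=0x44=68: acc |= 68<<14 -> acc=1125141 shift=21 [end]
Varint 3: bytes[5:8] = 95 D6 44 -> value 1125141 (3 byte(s))
  byte[8]=0xD7 cont=1 payload=0x57=87: acc |= 87<<0 -> acc=87 shift=7
  byte[9]=0x6A cont=0 payload=0x6A=106: acc |= 106<<7 -> acc=13655 shift=14 [end]
Varint 4: bytes[8:10] = D7 6A -> value 13655 (2 byte(s))
  byte[10]=0x02 cont=0 payload=0x02=2: acc |= 2<<0 -> acc=2 shift=7 [end]
Varint 5: bytes[10:11] = 02 -> value 2 (1 byte(s))
  byte[11]=0xFA cont=1 payload=0x7A=122: acc |= 122<<0 -> acc=122 shift=7
  byte[12]=0xAA cont=1 payload=0x2A=42: acc |= 42<<7 -> acc=5498 shift=14
  byte[13]=0x20 cont=0 payload=0x20=32: acc |= 32<<14 -> acc=529786 shift=21 [end]
Varint 6: bytes[11:14] = FA AA 20 -> value 529786 (3 byte(s))

Answer: 4 1 3 2 1 3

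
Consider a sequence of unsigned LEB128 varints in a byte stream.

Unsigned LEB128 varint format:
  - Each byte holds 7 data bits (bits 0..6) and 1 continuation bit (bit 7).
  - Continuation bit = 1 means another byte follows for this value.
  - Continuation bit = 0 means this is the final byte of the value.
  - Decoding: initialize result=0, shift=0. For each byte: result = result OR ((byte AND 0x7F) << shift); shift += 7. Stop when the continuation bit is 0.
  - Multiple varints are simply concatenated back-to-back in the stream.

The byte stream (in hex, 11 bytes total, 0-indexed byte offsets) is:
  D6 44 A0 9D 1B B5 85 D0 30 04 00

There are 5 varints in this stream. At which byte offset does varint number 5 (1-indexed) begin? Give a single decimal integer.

  byte[0]=0xD6 cont=1 payload=0x56=86: acc |= 86<<0 -> acc=86 shift=7
  byte[1]=0x44 cont=0 payload=0x44=68: acc |= 68<<7 -> acc=8790 shift=14 [end]
Varint 1: bytes[0:2] = D6 44 -> value 8790 (2 byte(s))
  byte[2]=0xA0 cont=1 payload=0x20=32: acc |= 32<<0 -> acc=32 shift=7
  byte[3]=0x9D cont=1 payload=0x1D=29: acc |= 29<<7 -> acc=3744 shift=14
  byte[4]=0x1B cont=0 payload=0x1B=27: acc |= 27<<14 -> acc=446112 shift=21 [end]
Varint 2: bytes[2:5] = A0 9D 1B -> value 446112 (3 byte(s))
  byte[5]=0xB5 cont=1 payload=0x35=53: acc |= 53<<0 -> acc=53 shift=7
  byte[6]=0x85 cont=1 payload=0x05=5: acc |= 5<<7 -> acc=693 shift=14
  byte[7]=0xD0 cont=1 payload=0x50=80: acc |= 80<<14 -> acc=1311413 shift=21
  byte[8]=0x30 cont=0 payload=0x30=48: acc |= 48<<21 -> acc=101974709 shift=28 [end]
Varint 3: bytes[5:9] = B5 85 D0 30 -> value 101974709 (4 byte(s))
  byte[9]=0x04 cont=0 payload=0x04=4: acc |= 4<<0 -> acc=4 shift=7 [end]
Varint 4: bytes[9:10] = 04 -> value 4 (1 byte(s))
  byte[10]=0x00 cont=0 payload=0x00=0: acc |= 0<<0 -> acc=0 shift=7 [end]
Varint 5: bytes[10:11] = 00 -> value 0 (1 byte(s))

Answer: 10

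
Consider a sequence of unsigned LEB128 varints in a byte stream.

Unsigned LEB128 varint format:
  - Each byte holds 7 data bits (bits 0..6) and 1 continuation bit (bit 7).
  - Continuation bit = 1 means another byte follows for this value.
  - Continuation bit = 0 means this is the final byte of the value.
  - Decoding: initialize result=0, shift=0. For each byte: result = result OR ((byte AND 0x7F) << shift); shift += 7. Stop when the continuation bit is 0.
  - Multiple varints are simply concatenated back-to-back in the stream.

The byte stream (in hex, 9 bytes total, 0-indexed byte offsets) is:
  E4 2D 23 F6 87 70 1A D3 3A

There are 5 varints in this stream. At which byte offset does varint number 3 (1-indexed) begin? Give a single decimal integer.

Answer: 3

Derivation:
  byte[0]=0xE4 cont=1 payload=0x64=100: acc |= 100<<0 -> acc=100 shift=7
  byte[1]=0x2D cont=0 payload=0x2D=45: acc |= 45<<7 -> acc=5860 shift=14 [end]
Varint 1: bytes[0:2] = E4 2D -> value 5860 (2 byte(s))
  byte[2]=0x23 cont=0 payload=0x23=35: acc |= 35<<0 -> acc=35 shift=7 [end]
Varint 2: bytes[2:3] = 23 -> value 35 (1 byte(s))
  byte[3]=0xF6 cont=1 payload=0x76=118: acc |= 118<<0 -> acc=118 shift=7
  byte[4]=0x87 cont=1 payload=0x07=7: acc |= 7<<7 -> acc=1014 shift=14
  byte[5]=0x70 cont=0 payload=0x70=112: acc |= 112<<14 -> acc=1836022 shift=21 [end]
Varint 3: bytes[3:6] = F6 87 70 -> value 1836022 (3 byte(s))
  byte[6]=0x1A cont=0 payload=0x1A=26: acc |= 26<<0 -> acc=26 shift=7 [end]
Varint 4: bytes[6:7] = 1A -> value 26 (1 byte(s))
  byte[7]=0xD3 cont=1 payload=0x53=83: acc |= 83<<0 -> acc=83 shift=7
  byte[8]=0x3A cont=0 payload=0x3A=58: acc |= 58<<7 -> acc=7507 shift=14 [end]
Varint 5: bytes[7:9] = D3 3A -> value 7507 (2 byte(s))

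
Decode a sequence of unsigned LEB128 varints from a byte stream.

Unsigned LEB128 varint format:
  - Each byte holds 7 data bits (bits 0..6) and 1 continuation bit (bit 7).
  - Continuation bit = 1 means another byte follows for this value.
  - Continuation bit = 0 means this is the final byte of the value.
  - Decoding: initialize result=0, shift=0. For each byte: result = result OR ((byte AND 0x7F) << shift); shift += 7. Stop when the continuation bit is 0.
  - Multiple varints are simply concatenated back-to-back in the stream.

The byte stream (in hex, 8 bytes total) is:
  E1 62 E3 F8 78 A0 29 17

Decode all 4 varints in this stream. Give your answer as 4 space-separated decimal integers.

  byte[0]=0xE1 cont=1 payload=0x61=97: acc |= 97<<0 -> acc=97 shift=7
  byte[1]=0x62 cont=0 payload=0x62=98: acc |= 98<<7 -> acc=12641 shift=14 [end]
Varint 1: bytes[0:2] = E1 62 -> value 12641 (2 byte(s))
  byte[2]=0xE3 cont=1 payload=0x63=99: acc |= 99<<0 -> acc=99 shift=7
  byte[3]=0xF8 cont=1 payload=0x78=120: acc |= 120<<7 -> acc=15459 shift=14
  byte[4]=0x78 cont=0 payload=0x78=120: acc |= 120<<14 -> acc=1981539 shift=21 [end]
Varint 2: bytes[2:5] = E3 F8 78 -> value 1981539 (3 byte(s))
  byte[5]=0xA0 cont=1 payload=0x20=32: acc |= 32<<0 -> acc=32 shift=7
  byte[6]=0x29 cont=0 payload=0x29=41: acc |= 41<<7 -> acc=5280 shift=14 [end]
Varint 3: bytes[5:7] = A0 29 -> value 5280 (2 byte(s))
  byte[7]=0x17 cont=0 payload=0x17=23: acc |= 23<<0 -> acc=23 shift=7 [end]
Varint 4: bytes[7:8] = 17 -> value 23 (1 byte(s))

Answer: 12641 1981539 5280 23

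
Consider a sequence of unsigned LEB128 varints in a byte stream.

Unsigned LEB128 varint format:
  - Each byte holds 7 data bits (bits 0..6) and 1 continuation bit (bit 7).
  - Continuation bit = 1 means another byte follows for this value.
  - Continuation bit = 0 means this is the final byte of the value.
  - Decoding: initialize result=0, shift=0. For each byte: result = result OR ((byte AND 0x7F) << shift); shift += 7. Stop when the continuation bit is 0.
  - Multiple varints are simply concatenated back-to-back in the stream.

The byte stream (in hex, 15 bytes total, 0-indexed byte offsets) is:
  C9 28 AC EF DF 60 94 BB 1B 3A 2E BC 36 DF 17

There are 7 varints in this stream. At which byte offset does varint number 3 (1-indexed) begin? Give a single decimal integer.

  byte[0]=0xC9 cont=1 payload=0x49=73: acc |= 73<<0 -> acc=73 shift=7
  byte[1]=0x28 cont=0 payload=0x28=40: acc |= 40<<7 -> acc=5193 shift=14 [end]
Varint 1: bytes[0:2] = C9 28 -> value 5193 (2 byte(s))
  byte[2]=0xAC cont=1 payload=0x2C=44: acc |= 44<<0 -> acc=44 shift=7
  byte[3]=0xEF cont=1 payload=0x6F=111: acc |= 111<<7 -> acc=14252 shift=14
  byte[4]=0xDF cont=1 payload=0x5F=95: acc |= 95<<14 -> acc=1570732 shift=21
  byte[5]=0x60 cont=0 payload=0x60=96: acc |= 96<<21 -> acc=202897324 shift=28 [end]
Varint 2: bytes[2:6] = AC EF DF 60 -> value 202897324 (4 byte(s))
  byte[6]=0x94 cont=1 payload=0x14=20: acc |= 20<<0 -> acc=20 shift=7
  byte[7]=0xBB cont=1 payload=0x3B=59: acc |= 59<<7 -> acc=7572 shift=14
  byte[8]=0x1B cont=0 payload=0x1B=27: acc |= 27<<14 -> acc=449940 shift=21 [end]
Varint 3: bytes[6:9] = 94 BB 1B -> value 449940 (3 byte(s))
  byte[9]=0x3A cont=0 payload=0x3A=58: acc |= 58<<0 -> acc=58 shift=7 [end]
Varint 4: bytes[9:10] = 3A -> value 58 (1 byte(s))
  byte[10]=0x2E cont=0 payload=0x2E=46: acc |= 46<<0 -> acc=46 shift=7 [end]
Varint 5: bytes[10:11] = 2E -> value 46 (1 byte(s))
  byte[11]=0xBC cont=1 payload=0x3C=60: acc |= 60<<0 -> acc=60 shift=7
  byte[12]=0x36 cont=0 payload=0x36=54: acc |= 54<<7 -> acc=6972 shift=14 [end]
Varint 6: bytes[11:13] = BC 36 -> value 6972 (2 byte(s))
  byte[13]=0xDF cont=1 payload=0x5F=95: acc |= 95<<0 -> acc=95 shift=7
  byte[14]=0x17 cont=0 payload=0x17=23: acc |= 23<<7 -> acc=3039 shift=14 [end]
Varint 7: bytes[13:15] = DF 17 -> value 3039 (2 byte(s))

Answer: 6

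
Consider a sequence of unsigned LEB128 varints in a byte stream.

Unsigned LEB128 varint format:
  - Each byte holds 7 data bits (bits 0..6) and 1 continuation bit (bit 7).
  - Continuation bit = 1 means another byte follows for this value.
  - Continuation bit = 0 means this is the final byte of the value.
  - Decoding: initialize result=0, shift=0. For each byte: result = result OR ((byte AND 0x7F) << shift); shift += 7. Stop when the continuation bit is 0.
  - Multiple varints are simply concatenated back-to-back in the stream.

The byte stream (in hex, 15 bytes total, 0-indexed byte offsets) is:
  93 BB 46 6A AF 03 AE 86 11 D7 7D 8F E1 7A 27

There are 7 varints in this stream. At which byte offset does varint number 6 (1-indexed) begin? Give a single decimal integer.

  byte[0]=0x93 cont=1 payload=0x13=19: acc |= 19<<0 -> acc=19 shift=7
  byte[1]=0xBB cont=1 payload=0x3B=59: acc |= 59<<7 -> acc=7571 shift=14
  byte[2]=0x46 cont=0 payload=0x46=70: acc |= 70<<14 -> acc=1154451 shift=21 [end]
Varint 1: bytes[0:3] = 93 BB 46 -> value 1154451 (3 byte(s))
  byte[3]=0x6A cont=0 payload=0x6A=106: acc |= 106<<0 -> acc=106 shift=7 [end]
Varint 2: bytes[3:4] = 6A -> value 106 (1 byte(s))
  byte[4]=0xAF cont=1 payload=0x2F=47: acc |= 47<<0 -> acc=47 shift=7
  byte[5]=0x03 cont=0 payload=0x03=3: acc |= 3<<7 -> acc=431 shift=14 [end]
Varint 3: bytes[4:6] = AF 03 -> value 431 (2 byte(s))
  byte[6]=0xAE cont=1 payload=0x2E=46: acc |= 46<<0 -> acc=46 shift=7
  byte[7]=0x86 cont=1 payload=0x06=6: acc |= 6<<7 -> acc=814 shift=14
  byte[8]=0x11 cont=0 payload=0x11=17: acc |= 17<<14 -> acc=279342 shift=21 [end]
Varint 4: bytes[6:9] = AE 86 11 -> value 279342 (3 byte(s))
  byte[9]=0xD7 cont=1 payload=0x57=87: acc |= 87<<0 -> acc=87 shift=7
  byte[10]=0x7D cont=0 payload=0x7D=125: acc |= 125<<7 -> acc=16087 shift=14 [end]
Varint 5: bytes[9:11] = D7 7D -> value 16087 (2 byte(s))
  byte[11]=0x8F cont=1 payload=0x0F=15: acc |= 15<<0 -> acc=15 shift=7
  byte[12]=0xE1 cont=1 payload=0x61=97: acc |= 97<<7 -> acc=12431 shift=14
  byte[13]=0x7A cont=0 payload=0x7A=122: acc |= 122<<14 -> acc=2011279 shift=21 [end]
Varint 6: bytes[11:14] = 8F E1 7A -> value 2011279 (3 byte(s))
  byte[14]=0x27 cont=0 payload=0x27=39: acc |= 39<<0 -> acc=39 shift=7 [end]
Varint 7: bytes[14:15] = 27 -> value 39 (1 byte(s))

Answer: 11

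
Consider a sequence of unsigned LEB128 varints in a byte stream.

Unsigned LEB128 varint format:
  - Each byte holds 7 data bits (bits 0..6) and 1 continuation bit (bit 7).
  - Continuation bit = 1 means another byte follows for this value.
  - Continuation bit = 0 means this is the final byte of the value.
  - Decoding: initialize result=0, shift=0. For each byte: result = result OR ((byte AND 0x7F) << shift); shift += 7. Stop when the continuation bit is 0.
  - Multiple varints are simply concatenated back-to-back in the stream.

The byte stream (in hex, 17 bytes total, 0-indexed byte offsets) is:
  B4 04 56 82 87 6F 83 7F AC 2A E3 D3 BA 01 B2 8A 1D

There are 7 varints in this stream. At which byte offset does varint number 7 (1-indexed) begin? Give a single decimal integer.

Answer: 14

Derivation:
  byte[0]=0xB4 cont=1 payload=0x34=52: acc |= 52<<0 -> acc=52 shift=7
  byte[1]=0x04 cont=0 payload=0x04=4: acc |= 4<<7 -> acc=564 shift=14 [end]
Varint 1: bytes[0:2] = B4 04 -> value 564 (2 byte(s))
  byte[2]=0x56 cont=0 payload=0x56=86: acc |= 86<<0 -> acc=86 shift=7 [end]
Varint 2: bytes[2:3] = 56 -> value 86 (1 byte(s))
  byte[3]=0x82 cont=1 payload=0x02=2: acc |= 2<<0 -> acc=2 shift=7
  byte[4]=0x87 cont=1 payload=0x07=7: acc |= 7<<7 -> acc=898 shift=14
  byte[5]=0x6F cont=0 payload=0x6F=111: acc |= 111<<14 -> acc=1819522 shift=21 [end]
Varint 3: bytes[3:6] = 82 87 6F -> value 1819522 (3 byte(s))
  byte[6]=0x83 cont=1 payload=0x03=3: acc |= 3<<0 -> acc=3 shift=7
  byte[7]=0x7F cont=0 payload=0x7F=127: acc |= 127<<7 -> acc=16259 shift=14 [end]
Varint 4: bytes[6:8] = 83 7F -> value 16259 (2 byte(s))
  byte[8]=0xAC cont=1 payload=0x2C=44: acc |= 44<<0 -> acc=44 shift=7
  byte[9]=0x2A cont=0 payload=0x2A=42: acc |= 42<<7 -> acc=5420 shift=14 [end]
Varint 5: bytes[8:10] = AC 2A -> value 5420 (2 byte(s))
  byte[10]=0xE3 cont=1 payload=0x63=99: acc |= 99<<0 -> acc=99 shift=7
  byte[11]=0xD3 cont=1 payload=0x53=83: acc |= 83<<7 -> acc=10723 shift=14
  byte[12]=0xBA cont=1 payload=0x3A=58: acc |= 58<<14 -> acc=960995 shift=21
  byte[13]=0x01 cont=0 payload=0x01=1: acc |= 1<<21 -> acc=3058147 shift=28 [end]
Varint 6: bytes[10:14] = E3 D3 BA 01 -> value 3058147 (4 byte(s))
  byte[14]=0xB2 cont=1 payload=0x32=50: acc |= 50<<0 -> acc=50 shift=7
  byte[15]=0x8A cont=1 payload=0x0A=10: acc |= 10<<7 -> acc=1330 shift=14
  byte[16]=0x1D cont=0 payload=0x1D=29: acc |= 29<<14 -> acc=476466 shift=21 [end]
Varint 7: bytes[14:17] = B2 8A 1D -> value 476466 (3 byte(s))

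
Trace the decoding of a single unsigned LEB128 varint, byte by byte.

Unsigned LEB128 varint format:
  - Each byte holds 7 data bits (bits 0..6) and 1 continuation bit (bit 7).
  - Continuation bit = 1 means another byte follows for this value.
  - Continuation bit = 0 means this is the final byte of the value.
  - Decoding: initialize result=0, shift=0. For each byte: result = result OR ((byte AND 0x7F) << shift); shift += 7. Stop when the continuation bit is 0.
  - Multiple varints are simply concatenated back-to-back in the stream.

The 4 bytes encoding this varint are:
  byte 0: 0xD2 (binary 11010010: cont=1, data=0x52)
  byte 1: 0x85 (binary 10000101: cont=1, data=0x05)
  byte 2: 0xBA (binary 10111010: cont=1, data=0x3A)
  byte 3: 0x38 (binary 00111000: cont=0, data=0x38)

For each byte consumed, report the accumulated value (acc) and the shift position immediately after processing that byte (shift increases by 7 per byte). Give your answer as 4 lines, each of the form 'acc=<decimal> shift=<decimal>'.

Answer: acc=82 shift=7
acc=722 shift=14
acc=950994 shift=21
acc=118391506 shift=28

Derivation:
byte 0=0xD2: payload=0x52=82, contrib = 82<<0 = 82; acc -> 82, shift -> 7
byte 1=0x85: payload=0x05=5, contrib = 5<<7 = 640; acc -> 722, shift -> 14
byte 2=0xBA: payload=0x3A=58, contrib = 58<<14 = 950272; acc -> 950994, shift -> 21
byte 3=0x38: payload=0x38=56, contrib = 56<<21 = 117440512; acc -> 118391506, shift -> 28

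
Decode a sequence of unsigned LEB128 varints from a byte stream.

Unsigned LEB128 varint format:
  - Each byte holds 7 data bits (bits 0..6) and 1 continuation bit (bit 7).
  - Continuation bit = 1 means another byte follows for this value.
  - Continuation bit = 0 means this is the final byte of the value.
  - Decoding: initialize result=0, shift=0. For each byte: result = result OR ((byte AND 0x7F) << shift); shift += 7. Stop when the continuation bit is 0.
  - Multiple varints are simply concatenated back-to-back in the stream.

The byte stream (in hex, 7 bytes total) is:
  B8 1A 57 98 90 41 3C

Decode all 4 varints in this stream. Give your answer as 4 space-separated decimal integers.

  byte[0]=0xB8 cont=1 payload=0x38=56: acc |= 56<<0 -> acc=56 shift=7
  byte[1]=0x1A cont=0 payload=0x1A=26: acc |= 26<<7 -> acc=3384 shift=14 [end]
Varint 1: bytes[0:2] = B8 1A -> value 3384 (2 byte(s))
  byte[2]=0x57 cont=0 payload=0x57=87: acc |= 87<<0 -> acc=87 shift=7 [end]
Varint 2: bytes[2:3] = 57 -> value 87 (1 byte(s))
  byte[3]=0x98 cont=1 payload=0x18=24: acc |= 24<<0 -> acc=24 shift=7
  byte[4]=0x90 cont=1 payload=0x10=16: acc |= 16<<7 -> acc=2072 shift=14
  byte[5]=0x41 cont=0 payload=0x41=65: acc |= 65<<14 -> acc=1067032 shift=21 [end]
Varint 3: bytes[3:6] = 98 90 41 -> value 1067032 (3 byte(s))
  byte[6]=0x3C cont=0 payload=0x3C=60: acc |= 60<<0 -> acc=60 shift=7 [end]
Varint 4: bytes[6:7] = 3C -> value 60 (1 byte(s))

Answer: 3384 87 1067032 60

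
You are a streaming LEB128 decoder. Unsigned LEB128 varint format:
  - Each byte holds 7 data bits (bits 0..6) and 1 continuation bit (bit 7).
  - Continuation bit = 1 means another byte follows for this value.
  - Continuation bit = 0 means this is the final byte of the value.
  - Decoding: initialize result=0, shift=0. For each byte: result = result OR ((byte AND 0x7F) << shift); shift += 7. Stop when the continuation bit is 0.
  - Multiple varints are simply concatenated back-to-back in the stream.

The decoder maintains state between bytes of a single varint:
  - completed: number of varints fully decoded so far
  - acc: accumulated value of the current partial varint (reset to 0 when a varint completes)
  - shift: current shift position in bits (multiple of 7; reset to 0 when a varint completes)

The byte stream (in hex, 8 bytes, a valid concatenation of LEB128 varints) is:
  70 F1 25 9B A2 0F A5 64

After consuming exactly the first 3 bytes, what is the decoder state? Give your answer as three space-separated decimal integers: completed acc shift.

Answer: 2 0 0

Derivation:
byte[0]=0x70 cont=0 payload=0x70: varint #1 complete (value=112); reset -> completed=1 acc=0 shift=0
byte[1]=0xF1 cont=1 payload=0x71: acc |= 113<<0 -> completed=1 acc=113 shift=7
byte[2]=0x25 cont=0 payload=0x25: varint #2 complete (value=4849); reset -> completed=2 acc=0 shift=0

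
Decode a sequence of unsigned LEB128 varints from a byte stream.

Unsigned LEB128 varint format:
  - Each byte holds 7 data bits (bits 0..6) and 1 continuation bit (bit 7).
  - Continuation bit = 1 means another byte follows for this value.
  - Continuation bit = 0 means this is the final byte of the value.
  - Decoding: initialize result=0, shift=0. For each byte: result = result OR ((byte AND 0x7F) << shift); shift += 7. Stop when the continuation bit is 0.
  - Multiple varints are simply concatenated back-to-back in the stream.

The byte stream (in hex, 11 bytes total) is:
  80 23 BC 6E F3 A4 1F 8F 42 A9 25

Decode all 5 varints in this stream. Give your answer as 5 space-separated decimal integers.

Answer: 4480 14140 512627 8463 4777

Derivation:
  byte[0]=0x80 cont=1 payload=0x00=0: acc |= 0<<0 -> acc=0 shift=7
  byte[1]=0x23 cont=0 payload=0x23=35: acc |= 35<<7 -> acc=4480 shift=14 [end]
Varint 1: bytes[0:2] = 80 23 -> value 4480 (2 byte(s))
  byte[2]=0xBC cont=1 payload=0x3C=60: acc |= 60<<0 -> acc=60 shift=7
  byte[3]=0x6E cont=0 payload=0x6E=110: acc |= 110<<7 -> acc=14140 shift=14 [end]
Varint 2: bytes[2:4] = BC 6E -> value 14140 (2 byte(s))
  byte[4]=0xF3 cont=1 payload=0x73=115: acc |= 115<<0 -> acc=115 shift=7
  byte[5]=0xA4 cont=1 payload=0x24=36: acc |= 36<<7 -> acc=4723 shift=14
  byte[6]=0x1F cont=0 payload=0x1F=31: acc |= 31<<14 -> acc=512627 shift=21 [end]
Varint 3: bytes[4:7] = F3 A4 1F -> value 512627 (3 byte(s))
  byte[7]=0x8F cont=1 payload=0x0F=15: acc |= 15<<0 -> acc=15 shift=7
  byte[8]=0x42 cont=0 payload=0x42=66: acc |= 66<<7 -> acc=8463 shift=14 [end]
Varint 4: bytes[7:9] = 8F 42 -> value 8463 (2 byte(s))
  byte[9]=0xA9 cont=1 payload=0x29=41: acc |= 41<<0 -> acc=41 shift=7
  byte[10]=0x25 cont=0 payload=0x25=37: acc |= 37<<7 -> acc=4777 shift=14 [end]
Varint 5: bytes[9:11] = A9 25 -> value 4777 (2 byte(s))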